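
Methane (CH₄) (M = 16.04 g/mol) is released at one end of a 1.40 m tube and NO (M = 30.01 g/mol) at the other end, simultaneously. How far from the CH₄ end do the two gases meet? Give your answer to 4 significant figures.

The fronts meet when d_CH₄ + d_NO = L with d_CH₄/d_NO = √(M_NO/M_CH₄) (Graham's law). Here √(M_NO/M_CH₄) = √(30.01/16.04) = 1.368.
With d_CH₄ + d_NO = 1.40 m, d_NO = 1.40/(1 + 1.368) = 0.5913 m.
d_CH₄ = 1.40 − 0.5913 = 0.8087 m.

0.8087 m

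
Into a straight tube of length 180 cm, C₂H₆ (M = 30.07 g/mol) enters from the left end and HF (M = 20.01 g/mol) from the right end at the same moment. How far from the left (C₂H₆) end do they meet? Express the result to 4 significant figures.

Graham's law gives d_C₂H₆/d_HF = rate_C₂H₆/rate_HF = √(M_HF/M_C₂H₆) = √(20.01/30.07) = 0.8157.
With d_C₂H₆ + d_HF = 180 cm, d_HF = 180/(1 + 0.8157) = 99.13 cm.
d_C₂H₆ = 180 − 99.13 = 80.87 cm.

80.87 cm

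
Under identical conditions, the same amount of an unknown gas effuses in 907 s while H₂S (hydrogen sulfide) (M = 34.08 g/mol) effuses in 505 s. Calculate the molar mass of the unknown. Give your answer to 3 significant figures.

110 g/mol

By Graham's law, t_X/t_H₂S = √(M_X/M_H₂S).
907/505 = 1.796 = √(M_X/34.08)
M_X = 34.08 × 1.796² = 34.08 × 3.226 = 110 g/mol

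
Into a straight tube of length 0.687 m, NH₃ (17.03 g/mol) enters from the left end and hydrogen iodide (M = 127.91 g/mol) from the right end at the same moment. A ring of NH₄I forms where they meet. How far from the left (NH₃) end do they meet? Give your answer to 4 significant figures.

0.5033 m

Distances travelled in equal time are proportional to diffusion rates, so d_NH₃/d_HI = √(M_HI/M_NH₃) = √(127.91/17.03) = 2.741.
With d_NH₃ + d_HI = 0.687 m, d_HI = 0.687/(1 + 2.741) = 0.1837 m.
d_NH₃ = 0.687 − 0.1837 = 0.5033 m.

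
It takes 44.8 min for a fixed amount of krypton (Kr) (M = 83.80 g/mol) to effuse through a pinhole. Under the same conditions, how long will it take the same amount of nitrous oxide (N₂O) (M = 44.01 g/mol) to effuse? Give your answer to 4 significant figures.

32.47 min

Graham's law gives t_N₂O/t_Kr = √(M_N₂O/M_Kr) = √(44.01/83.80) = √0.5252 = 0.7247.
So the time for N₂O is 44.8 × 0.7247 = 32.47 min.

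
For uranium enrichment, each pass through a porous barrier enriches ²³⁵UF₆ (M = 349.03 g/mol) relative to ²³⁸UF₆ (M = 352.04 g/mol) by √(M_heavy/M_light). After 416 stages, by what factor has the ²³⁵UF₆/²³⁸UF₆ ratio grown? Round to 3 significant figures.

Each stage multiplies the ratio by α = √(352.04/349.03), so after 416 stages the overall factor is α^416 = (352.04/349.03)^(416/2).
= 1.00862^208 = 5.97.

5.97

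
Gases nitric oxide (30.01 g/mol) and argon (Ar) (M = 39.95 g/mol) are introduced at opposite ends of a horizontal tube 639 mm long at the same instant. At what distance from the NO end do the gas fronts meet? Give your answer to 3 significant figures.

342 mm

Distances travelled in equal time are proportional to diffusion rates, so d_NO/d_Ar = √(M_Ar/M_NO) = √(39.95/30.01) = 1.154.
With d_NO + d_Ar = 639 mm, d_Ar = 639/(1 + 1.154) = 296.7 mm.
d_NO = 639 − 296.7 = 342 mm.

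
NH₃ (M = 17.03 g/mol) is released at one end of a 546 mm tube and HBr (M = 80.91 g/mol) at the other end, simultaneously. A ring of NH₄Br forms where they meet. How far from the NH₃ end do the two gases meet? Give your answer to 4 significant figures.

Graham's law gives d_NH₃/d_HBr = rate_NH₃/rate_HBr = √(M_HBr/M_NH₃) = √(80.91/17.03) = 2.180.
With d_NH₃ + d_HBr = 546 mm, d_HBr = 546/(1 + 2.180) = 171.7 mm.
d_NH₃ = 546 − 171.7 = 374.3 mm.

374.3 mm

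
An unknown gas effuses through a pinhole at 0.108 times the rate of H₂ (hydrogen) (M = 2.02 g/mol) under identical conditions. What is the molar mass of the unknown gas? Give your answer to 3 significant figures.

173 g/mol

Using Graham's law: rate_X/rate_H₂ = √(M_H₂/M_X).
0.108 = √(2.02/M_X)
M_X = 2.02 / 0.108² = 2.02 / 0.01166 = 173 g/mol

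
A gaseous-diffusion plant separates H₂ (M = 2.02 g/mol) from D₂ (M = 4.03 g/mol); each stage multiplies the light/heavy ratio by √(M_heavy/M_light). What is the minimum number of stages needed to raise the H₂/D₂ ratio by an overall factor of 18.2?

9

Single-stage factor α = √(4.03/2.02), so ln α = ½ ln(1.99505) = 0.3453.
Need α^N ≥ 18.2 ⇒ N ≥ ln(18.2) / ln α = 2.901 / 0.3453 = 8.40.
Minimum whole number of stages: N = 9.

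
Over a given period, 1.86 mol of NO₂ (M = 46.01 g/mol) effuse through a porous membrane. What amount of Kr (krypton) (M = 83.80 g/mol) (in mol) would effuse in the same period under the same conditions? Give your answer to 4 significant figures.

1.378 mol

Since effusion rate ∝ 1/√M, rate_Kr/rate_NO₂ = √(M_NO₂/M_Kr) = √(46.01/83.80) = √0.5490 = 0.7410.
So the amount for Kr is 1.86 × 0.7410 = 1.378 mol.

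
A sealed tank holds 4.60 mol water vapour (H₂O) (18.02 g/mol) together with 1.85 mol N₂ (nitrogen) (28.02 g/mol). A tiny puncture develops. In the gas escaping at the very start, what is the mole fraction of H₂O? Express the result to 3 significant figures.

0.756

Each component's effusion rate ∝ (its partial pressure)·(1/√M) ∝ n_i/√M_i.
x_H₂O(eff) = (n_H₂O/√M_H₂O) / (n_H₂O/√M_H₂O + n_N₂/√M_N₂)
= (4.60/√18.02) / (4.60/√18.02 + 1.85/√28.02) = 1.084/(1.084 + 0.3495) = 0.756.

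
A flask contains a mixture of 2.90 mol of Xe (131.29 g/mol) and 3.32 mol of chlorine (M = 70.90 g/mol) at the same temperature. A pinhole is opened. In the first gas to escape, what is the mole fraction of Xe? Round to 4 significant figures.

0.3909

The effusion rate of species i is ∝ p_i/√M_i ∝ n_i/√M_i.
So x_Xe in the escaping gas = (n_Xe/√M_Xe) / Σ(n_i/√M_i)
= (2.90/√131.29) / (2.90/√131.29 + 3.32/√70.90) = 0.2531/(0.2531 + 0.3943) = 0.3909.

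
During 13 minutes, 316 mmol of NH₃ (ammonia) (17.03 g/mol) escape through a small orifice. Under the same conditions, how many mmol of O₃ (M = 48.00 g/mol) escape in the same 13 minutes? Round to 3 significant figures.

188 mmol

Graham's law gives rate_O₃/rate_NH₃ = √(M_NH₃/M_O₃) = √(17.03/48.00) = √0.3548 = 0.5956.
So the amount for O₃ is 316 × 0.5956 = 188 mmol.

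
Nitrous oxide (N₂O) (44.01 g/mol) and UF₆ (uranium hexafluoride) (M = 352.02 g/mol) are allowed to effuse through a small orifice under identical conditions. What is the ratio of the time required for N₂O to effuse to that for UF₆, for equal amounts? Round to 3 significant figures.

0.354

From Graham's law, t_N₂O/t_UF₆ = √(M_N₂O/M_UF₆) = √(44.01/352.02) = √0.1250 = 0.354.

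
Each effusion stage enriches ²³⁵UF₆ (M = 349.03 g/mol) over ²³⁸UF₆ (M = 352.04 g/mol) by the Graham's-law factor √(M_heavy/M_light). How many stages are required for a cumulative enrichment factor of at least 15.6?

640

With α = √(352.04/349.03) per stage, ln α = ½ ln(1.00862) = 0.004293.
Need α^N ≥ 15.6 ⇒ N ≥ ln(15.6) / ln α = 2.747 / 0.004293 = 639.87.
Minimum whole number of stages: N = 640.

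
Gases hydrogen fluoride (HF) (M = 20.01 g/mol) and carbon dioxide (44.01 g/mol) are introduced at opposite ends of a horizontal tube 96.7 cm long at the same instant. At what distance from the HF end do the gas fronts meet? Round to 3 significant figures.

57.8 cm

Distances travelled in equal time are proportional to diffusion rates, so d_HF/d_CO₂ = √(M_CO₂/M_HF) = √(44.01/20.01) = 1.483.
With d_HF + d_CO₂ = 96.7 cm, d_CO₂ = 96.7/(1 + 1.483) = 38.94 cm.
d_HF = 96.7 − 38.94 = 57.8 cm.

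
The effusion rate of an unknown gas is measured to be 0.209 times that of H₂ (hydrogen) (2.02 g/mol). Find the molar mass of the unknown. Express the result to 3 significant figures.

46.2 g/mol

Since effusion rate ∝ 1/√M, rate_X/rate_H₂ = √(M_H₂/M_X).
0.209 = √(2.02/M_X)
M_X = 2.02 / 0.209² = 2.02 / 0.04368 = 46.2 g/mol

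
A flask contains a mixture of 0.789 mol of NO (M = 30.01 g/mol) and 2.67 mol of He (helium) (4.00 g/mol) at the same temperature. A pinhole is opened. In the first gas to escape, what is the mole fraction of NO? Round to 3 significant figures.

0.0974

The effusion rate of species i is ∝ p_i/√M_i ∝ n_i/√M_i.
Mole fraction of NO in the effusate = (n_NO/√M_NO) / (n_NO/√M_NO + n_He/√M_He)
= (0.789/√30.01) / (0.789/√30.01 + 2.67/√4.00) = 0.1440/(0.1440 + 1.335) = 0.0974.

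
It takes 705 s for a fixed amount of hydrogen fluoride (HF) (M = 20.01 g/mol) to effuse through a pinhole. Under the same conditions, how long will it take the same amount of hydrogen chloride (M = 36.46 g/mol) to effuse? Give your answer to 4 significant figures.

951.6 s

By Graham's law, t_HCl/t_HF = √(M_HCl/M_HF) = √(36.46/20.01) = √1.822 = 1.350.
So the time for HCl is 705 × 1.350 = 951.6 s.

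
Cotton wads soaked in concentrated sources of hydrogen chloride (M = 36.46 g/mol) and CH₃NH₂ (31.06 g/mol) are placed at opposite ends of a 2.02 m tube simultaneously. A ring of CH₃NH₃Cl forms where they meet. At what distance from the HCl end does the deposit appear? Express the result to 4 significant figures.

0.9695 m

The fronts meet when d_HCl + d_CH₃NH₂ = L with d_HCl/d_CH₃NH₂ = √(M_CH₃NH₂/M_HCl) (Graham's law). Here √(M_CH₃NH₂/M_HCl) = √(31.06/36.46) = 0.9230.
With d_HCl + d_CH₃NH₂ = 2.02 m, d_CH₃NH₂ = 2.02/(1 + 0.9230) = 1.050 m.
d_HCl = 2.02 − 1.050 = 0.9695 m.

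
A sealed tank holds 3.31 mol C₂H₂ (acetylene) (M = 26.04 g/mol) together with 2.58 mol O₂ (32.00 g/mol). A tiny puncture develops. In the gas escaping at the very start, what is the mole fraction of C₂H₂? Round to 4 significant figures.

Rate_i ∝ x_i/√M_i (Graham's law weighted by mole fraction), so the effusate composition follows n_i/√M_i.
x_C₂H₂(eff) = (n_C₂H₂/√M_C₂H₂) / (n_C₂H₂/√M_C₂H₂ + n_O₂/√M_O₂)
= (3.31/√26.04) / (3.31/√26.04 + 2.58/√32.00) = 0.6486/(0.6486 + 0.4561) = 0.5872.

0.5872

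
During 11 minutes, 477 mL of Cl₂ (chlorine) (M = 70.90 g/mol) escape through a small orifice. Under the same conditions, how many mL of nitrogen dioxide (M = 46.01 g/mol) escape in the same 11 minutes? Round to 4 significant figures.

592.1 mL

Since effusion rate ∝ 1/√M, rate_NO₂/rate_Cl₂ = √(M_Cl₂/M_NO₂) = √(70.90/46.01) = √1.541 = 1.241.
So the volume for NO₂ is 477 × 1.241 = 592.1 mL.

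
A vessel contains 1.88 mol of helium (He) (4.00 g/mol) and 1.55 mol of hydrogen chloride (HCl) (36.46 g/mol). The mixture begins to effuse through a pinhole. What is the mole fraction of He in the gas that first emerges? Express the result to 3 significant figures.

Effusion rate of each component ∝ n_i/√M_i (partial pressure × 1/√M).
Mole fraction of He in the effusate = (n_He/√M_He) / (n_He/√M_He + n_HCl/√M_HCl)
= (1.88/√4.00) / (1.88/√4.00 + 1.55/√36.46) = 0.9400/(0.9400 + 0.2567) = 0.785.

0.785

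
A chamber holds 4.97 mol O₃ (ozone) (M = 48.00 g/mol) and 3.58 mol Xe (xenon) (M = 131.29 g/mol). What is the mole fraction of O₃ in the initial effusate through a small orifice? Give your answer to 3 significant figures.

Each component's effusion rate ∝ (its partial pressure)·(1/√M) ∝ n_i/√M_i.
So x_O₃ in the escaping gas = (n_O₃/√M_O₃) / Σ(n_i/√M_i)
= (4.97/√48.00) / (4.97/√48.00 + 3.58/√131.29) = 0.7174/(0.7174 + 0.3124) = 0.697.

0.697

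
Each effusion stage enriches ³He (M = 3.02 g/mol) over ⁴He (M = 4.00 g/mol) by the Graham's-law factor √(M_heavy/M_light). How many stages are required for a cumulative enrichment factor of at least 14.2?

With α = √(4.00/3.02) per stage, ln α = ½ ln(1.32450) = 0.1405.
Need α^N ≥ 14.2 ⇒ N ≥ ln(14.2) / ln α = 2.653 / 0.1405 = 18.88.
Rounding up, N = 19 stages.

19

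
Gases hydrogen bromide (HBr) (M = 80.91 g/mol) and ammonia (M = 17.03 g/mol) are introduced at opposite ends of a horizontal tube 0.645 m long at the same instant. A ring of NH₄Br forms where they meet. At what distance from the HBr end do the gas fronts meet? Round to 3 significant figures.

Distances travelled in equal time are proportional to diffusion rates, so d_HBr/d_NH₃ = √(M_NH₃/M_HBr) = √(17.03/80.91) = 0.4588.
With d_HBr + d_NH₃ = 0.645 m, d_NH₃ = 0.645/(1 + 0.4588) = 0.4421 m.
d_HBr = 0.645 − 0.4421 = 0.203 m.

0.203 m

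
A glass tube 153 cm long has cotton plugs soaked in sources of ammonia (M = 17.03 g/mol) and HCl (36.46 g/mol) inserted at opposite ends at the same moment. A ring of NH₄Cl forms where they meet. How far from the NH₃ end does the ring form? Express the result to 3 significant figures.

90.9 cm

Distances travelled in equal time are proportional to diffusion rates, so d_NH₃/d_HCl = √(M_HCl/M_NH₃) = √(36.46/17.03) = 1.463.
With d_NH₃ + d_HCl = 153 cm, d_HCl = 153/(1 + 1.463) = 62.11 cm.
d_NH₃ = 153 − 62.11 = 90.9 cm.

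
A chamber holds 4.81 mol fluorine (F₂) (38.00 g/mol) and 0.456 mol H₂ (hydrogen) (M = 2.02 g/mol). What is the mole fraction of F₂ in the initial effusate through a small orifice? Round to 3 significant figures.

Effusion rate of each component ∝ n_i/√M_i (partial pressure × 1/√M).
So x_F₂ in the escaping gas = (n_F₂/√M_F₂) / Σ(n_i/√M_i)
= (4.81/√38.00) / (4.81/√38.00 + 0.456/√2.02) = 0.7803/(0.7803 + 0.3208) = 0.709.

0.709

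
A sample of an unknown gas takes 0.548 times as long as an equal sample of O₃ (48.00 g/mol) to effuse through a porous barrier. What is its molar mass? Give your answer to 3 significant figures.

Graham's law gives t_X/t_O₃ = √(M_X/M_O₃).
0.548 = √(M_X/48.00)
M_X = 48.00 × 0.548² = 48.00 × 0.3003 = 14.4 g/mol

14.4 g/mol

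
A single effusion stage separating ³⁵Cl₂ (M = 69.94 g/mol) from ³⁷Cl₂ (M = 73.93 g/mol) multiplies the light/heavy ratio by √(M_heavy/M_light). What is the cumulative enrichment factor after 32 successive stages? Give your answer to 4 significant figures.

Each stage multiplies the ratio by α = √(73.93/69.94), so after 32 stages the overall factor is α^32 = (73.93/69.94)^(32/2).
= 1.05705^16 = 2.430.

2.430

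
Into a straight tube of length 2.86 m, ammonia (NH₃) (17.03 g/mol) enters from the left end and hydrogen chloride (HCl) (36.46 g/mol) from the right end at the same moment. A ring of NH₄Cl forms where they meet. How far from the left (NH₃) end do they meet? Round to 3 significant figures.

Distances travelled in equal time are proportional to diffusion rates, so d_NH₃/d_HCl = √(M_HCl/M_NH₃) = √(36.46/17.03) = 1.463.
With d_NH₃ + d_HCl = 2.86 m, d_HCl = 2.86/(1 + 1.463) = 1.161 m.
d_NH₃ = 2.86 − 1.161 = 1.70 m.

1.70 m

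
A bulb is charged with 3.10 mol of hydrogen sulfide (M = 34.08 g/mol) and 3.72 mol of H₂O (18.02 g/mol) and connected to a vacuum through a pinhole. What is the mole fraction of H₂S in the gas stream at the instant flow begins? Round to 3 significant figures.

0.377

The effusion rate of species i is ∝ p_i/√M_i ∝ n_i/√M_i.
So x_H₂S in the escaping gas = (n_H₂S/√M_H₂S) / Σ(n_i/√M_i)
= (3.10/√34.08) / (3.10/√34.08 + 3.72/√18.02) = 0.5310/(0.5310 + 0.8763) = 0.377.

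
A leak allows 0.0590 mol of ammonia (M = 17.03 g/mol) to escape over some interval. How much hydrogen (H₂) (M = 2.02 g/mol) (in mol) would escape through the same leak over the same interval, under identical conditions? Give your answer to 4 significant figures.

Since effusion rate ∝ 1/√M, rate_H₂/rate_NH₃ = √(M_NH₃/M_H₂) = √(17.03/2.02) = √8.431 = 2.904.
So the amount for H₂ is 0.0590 × 2.904 = 0.1713 mol.

0.1713 mol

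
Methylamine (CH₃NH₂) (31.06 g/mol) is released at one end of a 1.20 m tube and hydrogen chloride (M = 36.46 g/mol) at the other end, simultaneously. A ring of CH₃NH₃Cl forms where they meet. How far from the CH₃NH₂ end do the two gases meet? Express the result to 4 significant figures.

Graham's law gives d_CH₃NH₂/d_HCl = rate_CH₃NH₂/rate_HCl = √(M_HCl/M_CH₃NH₂) = √(36.46/31.06) = 1.083.
With d_CH₃NH₂ + d_HCl = 1.20 m, d_HCl = 1.20/(1 + 1.083) = 0.5760 m.
d_CH₃NH₂ = 1.20 − 0.5760 = 0.6240 m.

0.6240 m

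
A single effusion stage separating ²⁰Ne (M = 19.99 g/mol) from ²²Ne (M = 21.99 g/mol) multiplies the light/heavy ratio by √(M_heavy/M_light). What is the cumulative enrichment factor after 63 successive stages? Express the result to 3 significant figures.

20.2

Overall factor = α^63 with α = √(21.99/19.99), i.e. (21.99/19.99)^(63/2).
= 1.10005^(63/2) = 20.2.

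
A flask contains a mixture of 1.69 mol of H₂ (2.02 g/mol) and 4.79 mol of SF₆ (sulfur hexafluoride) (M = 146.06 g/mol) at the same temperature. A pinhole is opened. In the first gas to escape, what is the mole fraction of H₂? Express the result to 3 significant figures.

Effusion rate of each component ∝ n_i/√M_i (partial pressure × 1/√M).
Mole fraction of H₂ in the effusate = (n_H₂/√M_H₂) / (n_H₂/√M_H₂ + n_SF₆/√M_SF₆)
= (1.69/√2.02) / (1.69/√2.02 + 4.79/√146.06) = 1.189/(1.189 + 0.3963) = 0.750.

0.750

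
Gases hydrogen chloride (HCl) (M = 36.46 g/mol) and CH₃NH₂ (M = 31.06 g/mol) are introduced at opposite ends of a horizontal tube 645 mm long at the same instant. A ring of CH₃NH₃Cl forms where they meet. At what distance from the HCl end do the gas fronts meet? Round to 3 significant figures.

310 mm

The fronts meet when d_HCl + d_CH₃NH₂ = L with d_HCl/d_CH₃NH₂ = √(M_CH₃NH₂/M_HCl) (Graham's law). Here √(M_CH₃NH₂/M_HCl) = √(31.06/36.46) = 0.9230.
With d_HCl + d_CH₃NH₂ = 645 mm, d_CH₃NH₂ = 645/(1 + 0.9230) = 335.4 mm.
d_HCl = 645 − 335.4 = 310 mm.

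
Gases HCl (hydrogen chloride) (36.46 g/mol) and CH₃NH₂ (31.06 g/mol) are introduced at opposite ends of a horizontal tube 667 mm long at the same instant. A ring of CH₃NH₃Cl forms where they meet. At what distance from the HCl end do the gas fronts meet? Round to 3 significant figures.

Graham's law gives d_HCl/d_CH₃NH₂ = rate_HCl/rate_CH₃NH₂ = √(M_CH₃NH₂/M_HCl) = √(31.06/36.46) = 0.9230.
With d_HCl + d_CH₃NH₂ = 667 mm, d_CH₃NH₂ = 667/(1 + 0.9230) = 346.9 mm.
d_HCl = 667 − 346.9 = 320 mm.

320 mm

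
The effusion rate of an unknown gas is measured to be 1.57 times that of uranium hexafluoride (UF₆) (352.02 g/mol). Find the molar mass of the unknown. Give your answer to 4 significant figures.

Using Graham's law: rate_X/rate_UF₆ = √(M_UF₆/M_X).
1.57 = √(352.02/M_X)
M_X = 352.02 / 1.57² = 352.02 / 2.465 = 142.8 g/mol

142.8 g/mol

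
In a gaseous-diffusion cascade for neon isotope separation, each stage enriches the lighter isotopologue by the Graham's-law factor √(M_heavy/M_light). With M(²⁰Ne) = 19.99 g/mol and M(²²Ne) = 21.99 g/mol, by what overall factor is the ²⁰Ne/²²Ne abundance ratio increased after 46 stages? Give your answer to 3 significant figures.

8.96

The single-stage factor is √(M_heavy/M_light), so 46 stages give [√(21.99/19.99)]^46 = (21.99/19.99)^(46/2).
= 1.10005^23 = 8.96.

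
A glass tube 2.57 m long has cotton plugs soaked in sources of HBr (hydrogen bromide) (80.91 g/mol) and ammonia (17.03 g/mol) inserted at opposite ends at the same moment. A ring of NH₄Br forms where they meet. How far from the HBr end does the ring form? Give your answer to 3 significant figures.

In equal time, each gas travels a distance ∝ its rate ∝ 1/√M, so d_HBr/d_NH₃ = √(M_NH₃/M_HBr) = √(17.03/80.91) = 0.4588.
With d_HBr + d_NH₃ = 2.57 m, d_NH₃ = 2.57/(1 + 0.4588) = 1.762 m.
d_HBr = 2.57 − 1.762 = 0.808 m.

0.808 m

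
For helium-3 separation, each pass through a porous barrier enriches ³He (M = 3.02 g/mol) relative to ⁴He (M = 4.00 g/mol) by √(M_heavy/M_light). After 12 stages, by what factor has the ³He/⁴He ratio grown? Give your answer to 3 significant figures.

The single-stage factor is √(M_heavy/M_light), so 12 stages give [√(4.00/3.02)]^12 = (4.00/3.02)^(12/2).
= 1.32450^6 = 5.40.

5.40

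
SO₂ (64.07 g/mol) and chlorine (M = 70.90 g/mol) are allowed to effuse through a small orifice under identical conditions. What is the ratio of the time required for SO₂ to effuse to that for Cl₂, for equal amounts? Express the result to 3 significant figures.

0.951

Since effusion rate ∝ 1/√M, t_SO₂/t_Cl₂ = √(M_SO₂/M_Cl₂) = √(64.07/70.90) = √0.9037 = 0.951.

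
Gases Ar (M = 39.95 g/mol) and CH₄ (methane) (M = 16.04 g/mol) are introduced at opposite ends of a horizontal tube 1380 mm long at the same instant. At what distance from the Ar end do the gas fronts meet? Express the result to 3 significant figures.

535 mm

In equal time, each gas travels a distance ∝ its rate ∝ 1/√M, so d_Ar/d_CH₄ = √(M_CH₄/M_Ar) = √(16.04/39.95) = 0.6336.
With d_Ar + d_CH₄ = 1380 mm, d_CH₄ = 1380/(1 + 0.6336) = 844.7 mm.
d_Ar = 1380 − 844.7 = 535 mm.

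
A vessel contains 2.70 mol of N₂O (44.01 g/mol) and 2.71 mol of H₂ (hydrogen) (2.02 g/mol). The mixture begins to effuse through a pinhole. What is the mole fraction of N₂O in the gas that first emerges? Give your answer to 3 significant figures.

The effusion rate of species i is ∝ p_i/√M_i ∝ n_i/√M_i.
So x_N₂O in the escaping gas = (n_N₂O/√M_N₂O) / Σ(n_i/√M_i)
= (2.70/√44.01) / (2.70/√44.01 + 2.71/√2.02) = 0.4070/(0.4070 + 1.907) = 0.176.

0.176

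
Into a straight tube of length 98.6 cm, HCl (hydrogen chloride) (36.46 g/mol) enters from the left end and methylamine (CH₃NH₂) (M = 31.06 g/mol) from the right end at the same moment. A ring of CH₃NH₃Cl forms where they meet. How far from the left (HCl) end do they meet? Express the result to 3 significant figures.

47.3 cm

In equal time, each gas travels a distance ∝ its rate ∝ 1/√M, so d_HCl/d_CH₃NH₂ = √(M_CH₃NH₂/M_HCl) = √(31.06/36.46) = 0.9230.
With d_HCl + d_CH₃NH₂ = 98.6 cm, d_CH₃NH₂ = 98.6/(1 + 0.9230) = 51.27 cm.
d_HCl = 98.6 − 51.27 = 47.3 cm.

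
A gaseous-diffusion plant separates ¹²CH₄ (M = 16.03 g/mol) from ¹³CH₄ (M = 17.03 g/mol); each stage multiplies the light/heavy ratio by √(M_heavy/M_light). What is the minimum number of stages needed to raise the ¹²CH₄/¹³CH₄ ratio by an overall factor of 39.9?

122

Per stage α = (17.03/16.03)^(1/2) = 1.06238^0.5, giving ln α = 0.03026.
Need α^N ≥ 39.9 ⇒ N ≥ ln(39.9) / ln α = 3.686 / 0.03026 = 121.83.
Rounding up, N = 122 stages.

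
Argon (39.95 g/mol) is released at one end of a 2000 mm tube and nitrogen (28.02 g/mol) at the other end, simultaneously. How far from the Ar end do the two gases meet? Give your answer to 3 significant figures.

912 mm

Graham's law gives d_Ar/d_N₂ = rate_Ar/rate_N₂ = √(M_N₂/M_Ar) = √(28.02/39.95) = 0.8375.
With d_Ar + d_N₂ = 2000 mm, d_N₂ = 2000/(1 + 0.8375) = 1088 mm.
d_Ar = 2000 − 1088 = 912 mm.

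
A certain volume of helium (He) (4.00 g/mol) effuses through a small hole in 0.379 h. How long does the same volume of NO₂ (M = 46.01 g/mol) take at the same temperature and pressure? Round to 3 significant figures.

Using Graham's law: t_NO₂/t_He = √(M_NO₂/M_He) = √(46.01/4.00) = √11.50 = 3.392.
So the time for NO₂ is 0.379 × 3.392 = 1.29 h.

1.29 h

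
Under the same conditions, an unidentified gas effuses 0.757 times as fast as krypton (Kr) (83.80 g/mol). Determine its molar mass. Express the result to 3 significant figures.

146 g/mol

Graham's law gives rate_X/rate_Kr = √(M_Kr/M_X).
0.757 = √(83.80/M_X)
M_X = 83.80 / 0.757² = 83.80 / 0.5730 = 146 g/mol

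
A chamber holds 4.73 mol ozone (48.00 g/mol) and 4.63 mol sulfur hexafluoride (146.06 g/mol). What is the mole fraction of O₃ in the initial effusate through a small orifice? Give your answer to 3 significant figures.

0.641

Each component's effusion rate ∝ (its partial pressure)·(1/√M) ∝ n_i/√M_i.
So x_O₃ in the escaping gas = (n_O₃/√M_O₃) / Σ(n_i/√M_i)
= (4.73/√48.00) / (4.73/√48.00 + 4.63/√146.06) = 0.6827/(0.6827 + 0.3831) = 0.641.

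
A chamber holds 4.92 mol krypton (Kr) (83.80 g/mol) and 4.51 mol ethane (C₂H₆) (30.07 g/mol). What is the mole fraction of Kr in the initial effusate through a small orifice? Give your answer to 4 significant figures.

Effusion rate of each component ∝ n_i/√M_i (partial pressure × 1/√M).
x_Kr(eff) = (n_Kr/√M_Kr) / (n_Kr/√M_Kr + n_C₂H₆/√M_C₂H₆)
= (4.92/√83.80) / (4.92/√83.80 + 4.51/√30.07) = 0.5375/(0.5375 + 0.8225) = 0.3952.

0.3952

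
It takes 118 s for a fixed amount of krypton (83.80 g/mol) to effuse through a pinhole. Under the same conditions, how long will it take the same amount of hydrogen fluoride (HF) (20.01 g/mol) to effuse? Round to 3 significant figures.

57.7 s

By Graham's law, t_HF/t_Kr = √(M_HF/M_Kr) = √(20.01/83.80) = √0.2388 = 0.4887.
So the time for HF is 118 × 0.4887 = 57.7 s.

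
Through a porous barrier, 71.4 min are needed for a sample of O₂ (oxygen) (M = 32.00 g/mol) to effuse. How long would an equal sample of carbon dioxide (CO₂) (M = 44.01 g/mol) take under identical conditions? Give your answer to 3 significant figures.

From Graham's law, t_CO₂/t_O₂ = √(M_CO₂/M_O₂) = √(44.01/32.00) = √1.375 = 1.173.
So the time for CO₂ is 71.4 × 1.173 = 83.7 min.

83.7 min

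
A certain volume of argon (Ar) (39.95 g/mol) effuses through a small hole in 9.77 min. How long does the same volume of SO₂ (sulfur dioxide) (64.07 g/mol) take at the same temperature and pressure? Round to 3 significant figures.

Graham's law gives t_SO₂/t_Ar = √(M_SO₂/M_Ar) = √(64.07/39.95) = √1.604 = 1.266.
So the time for SO₂ is 9.77 × 1.266 = 12.4 min.

12.4 min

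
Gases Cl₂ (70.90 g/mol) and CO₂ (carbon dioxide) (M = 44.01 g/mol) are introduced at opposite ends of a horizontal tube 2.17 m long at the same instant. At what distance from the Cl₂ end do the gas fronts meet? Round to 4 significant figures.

Distances travelled in equal time are proportional to diffusion rates, so d_Cl₂/d_CO₂ = √(M_CO₂/M_Cl₂) = √(44.01/70.90) = 0.7879.
With d_Cl₂ + d_CO₂ = 2.17 m, d_CO₂ = 2.17/(1 + 0.7879) = 1.214 m.
d_Cl₂ = 2.17 − 1.214 = 0.9563 m.

0.9563 m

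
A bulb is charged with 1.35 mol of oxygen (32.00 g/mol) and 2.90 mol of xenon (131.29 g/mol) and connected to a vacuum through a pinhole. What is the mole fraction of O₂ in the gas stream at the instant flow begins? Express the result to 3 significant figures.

0.485

Each component's effusion rate ∝ (its partial pressure)·(1/√M) ∝ n_i/√M_i.
x_O₂(eff) = (n_O₂/√M_O₂) / (n_O₂/√M_O₂ + n_Xe/√M_Xe)
= (1.35/√32.00) / (1.35/√32.00 + 2.90/√131.29) = 0.2386/(0.2386 + 0.2531) = 0.485.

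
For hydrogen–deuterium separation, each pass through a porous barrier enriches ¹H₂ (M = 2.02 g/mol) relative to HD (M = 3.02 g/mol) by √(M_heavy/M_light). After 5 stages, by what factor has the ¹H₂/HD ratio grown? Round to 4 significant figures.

2.733

Overall factor = α^5 with α = √(3.02/2.02), i.e. (3.02/2.02)^(5/2).
= 1.49505^(5/2) = 2.733.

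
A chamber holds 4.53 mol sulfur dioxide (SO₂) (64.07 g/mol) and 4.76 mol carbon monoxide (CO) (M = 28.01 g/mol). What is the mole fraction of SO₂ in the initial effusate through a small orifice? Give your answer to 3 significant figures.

0.386

Rate_i ∝ x_i/√M_i (Graham's law weighted by mole fraction), so the effusate composition follows n_i/√M_i.
Mole fraction of SO₂ in the effusate = (n_SO₂/√M_SO₂) / (n_SO₂/√M_SO₂ + n_CO/√M_CO)
= (4.53/√64.07) / (4.53/√64.07 + 4.76/√28.01) = 0.5659/(0.5659 + 0.8994) = 0.386.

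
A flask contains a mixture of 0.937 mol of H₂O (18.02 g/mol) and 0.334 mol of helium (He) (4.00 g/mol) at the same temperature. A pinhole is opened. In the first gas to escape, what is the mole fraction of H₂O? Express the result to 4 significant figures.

Each component's effusion rate ∝ (its partial pressure)·(1/√M) ∝ n_i/√M_i.
So x_H₂O in the escaping gas = (n_H₂O/√M_H₂O) / Σ(n_i/√M_i)
= (0.937/√18.02) / (0.937/√18.02 + 0.334/√4.00) = 0.2207/(0.2207 + 0.1670) = 0.5693.

0.5693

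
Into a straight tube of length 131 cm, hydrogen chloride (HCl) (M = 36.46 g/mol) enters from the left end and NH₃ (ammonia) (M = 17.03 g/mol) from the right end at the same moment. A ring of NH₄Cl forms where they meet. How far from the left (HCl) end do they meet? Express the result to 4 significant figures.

In equal time, each gas travels a distance ∝ its rate ∝ 1/√M, so d_HCl/d_NH₃ = √(M_NH₃/M_HCl) = √(17.03/36.46) = 0.6834.
With d_HCl + d_NH₃ = 131 cm, d_NH₃ = 131/(1 + 0.6834) = 77.82 cm.
d_HCl = 131 − 77.82 = 53.18 cm.

53.18 cm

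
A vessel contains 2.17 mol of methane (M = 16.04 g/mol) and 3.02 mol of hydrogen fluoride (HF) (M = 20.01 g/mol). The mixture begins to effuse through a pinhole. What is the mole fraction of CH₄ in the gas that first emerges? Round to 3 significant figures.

Effusion rate of each component ∝ n_i/√M_i (partial pressure × 1/√M).
Mole fraction of CH₄ in the effusate = (n_CH₄/√M_CH₄) / (n_CH₄/√M_CH₄ + n_HF/√M_HF)
= (2.17/√16.04) / (2.17/√16.04 + 3.02/√20.01) = 0.5418/(0.5418 + 0.6751) = 0.445.

0.445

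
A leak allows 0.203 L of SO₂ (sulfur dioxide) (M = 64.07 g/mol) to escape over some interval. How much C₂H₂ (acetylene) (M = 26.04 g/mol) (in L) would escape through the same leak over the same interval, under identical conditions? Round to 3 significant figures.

0.318 L

From Graham's law, rate_C₂H₂/rate_SO₂ = √(M_SO₂/M_C₂H₂) = √(64.07/26.04) = √2.460 = 1.569.
So the volume for C₂H₂ is 0.203 × 1.569 = 0.318 L.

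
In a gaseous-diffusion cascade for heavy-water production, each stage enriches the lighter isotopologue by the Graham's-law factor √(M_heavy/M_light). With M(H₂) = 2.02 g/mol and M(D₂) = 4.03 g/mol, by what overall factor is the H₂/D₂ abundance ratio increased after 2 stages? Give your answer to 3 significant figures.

2.00

Each stage multiplies the ratio by α = √(4.03/2.02), so after 2 stages the overall factor is α^2 = (4.03/2.02)^(2/2).
= 1.99505^1 = 2.00.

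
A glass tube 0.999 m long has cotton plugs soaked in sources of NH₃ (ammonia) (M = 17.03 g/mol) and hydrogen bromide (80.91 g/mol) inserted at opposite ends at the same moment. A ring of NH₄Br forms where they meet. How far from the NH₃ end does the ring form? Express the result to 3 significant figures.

Distances travelled in equal time are proportional to diffusion rates, so d_NH₃/d_HBr = √(M_HBr/M_NH₃) = √(80.91/17.03) = 2.180.
With d_NH₃ + d_HBr = 0.999 m, d_HBr = 0.999/(1 + 2.180) = 0.3142 m.
d_NH₃ = 0.999 − 0.3142 = 0.685 m.

0.685 m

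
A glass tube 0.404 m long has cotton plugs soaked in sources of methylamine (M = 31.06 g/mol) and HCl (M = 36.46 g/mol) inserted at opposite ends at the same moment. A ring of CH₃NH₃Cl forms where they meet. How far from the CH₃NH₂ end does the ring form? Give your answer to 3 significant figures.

The fronts meet when d_CH₃NH₂ + d_HCl = L with d_CH₃NH₂/d_HCl = √(M_HCl/M_CH₃NH₂) (Graham's law). Here √(M_HCl/M_CH₃NH₂) = √(36.46/31.06) = 1.083.
With d_CH₃NH₂ + d_HCl = 0.404 m, d_HCl = 0.404/(1 + 1.083) = 0.1939 m.
d_CH₃NH₂ = 0.404 − 0.1939 = 0.210 m.

0.210 m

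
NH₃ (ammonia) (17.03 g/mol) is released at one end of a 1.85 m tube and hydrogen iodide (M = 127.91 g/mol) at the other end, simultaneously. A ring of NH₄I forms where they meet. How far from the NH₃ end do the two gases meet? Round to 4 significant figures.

1.355 m

The fronts meet when d_NH₃ + d_HI = L with d_NH₃/d_HI = √(M_HI/M_NH₃) (Graham's law). Here √(M_HI/M_NH₃) = √(127.91/17.03) = 2.741.
With d_NH₃ + d_HI = 1.85 m, d_HI = 1.85/(1 + 2.741) = 0.4946 m.
d_NH₃ = 1.85 − 0.4946 = 1.355 m.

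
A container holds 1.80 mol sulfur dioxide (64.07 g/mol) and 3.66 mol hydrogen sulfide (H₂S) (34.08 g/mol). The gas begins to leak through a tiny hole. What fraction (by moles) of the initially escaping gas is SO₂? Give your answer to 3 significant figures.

The effusion rate of species i is ∝ p_i/√M_i ∝ n_i/√M_i.
So x_SO₂ in the escaping gas = (n_SO₂/√M_SO₂) / Σ(n_i/√M_i)
= (1.80/√64.07) / (1.80/√64.07 + 3.66/√34.08) = 0.2249/(0.2249 + 0.6269) = 0.264.

0.264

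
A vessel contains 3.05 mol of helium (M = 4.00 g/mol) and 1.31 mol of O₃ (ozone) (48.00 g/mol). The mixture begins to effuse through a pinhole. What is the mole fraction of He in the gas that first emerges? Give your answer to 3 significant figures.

Effusion rate of each component ∝ n_i/√M_i (partial pressure × 1/√M).
Mole fraction of He in the effusate = (n_He/√M_He) / (n_He/√M_He + n_O₃/√M_O₃)
= (3.05/√4.00) / (3.05/√4.00 + 1.31/√48.00) = 1.525/(1.525 + 0.1891) = 0.890.

0.890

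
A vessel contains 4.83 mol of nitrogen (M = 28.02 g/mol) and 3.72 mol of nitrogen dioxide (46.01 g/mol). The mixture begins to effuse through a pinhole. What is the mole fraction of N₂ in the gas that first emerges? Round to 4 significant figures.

0.6246

Effusion rate of each component ∝ n_i/√M_i (partial pressure × 1/√M).
So x_N₂ in the escaping gas = (n_N₂/√M_N₂) / Σ(n_i/√M_i)
= (4.83/√28.02) / (4.83/√28.02 + 3.72/√46.01) = 0.9125/(0.9125 + 0.5484) = 0.6246.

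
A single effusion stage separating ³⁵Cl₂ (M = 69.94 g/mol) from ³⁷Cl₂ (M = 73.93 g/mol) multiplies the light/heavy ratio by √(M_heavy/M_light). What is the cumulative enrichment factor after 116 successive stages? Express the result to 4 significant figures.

24.98

Each stage multiplies the ratio by α = √(73.93/69.94), so after 116 stages the overall factor is α^116 = (73.93/69.94)^(116/2).
= 1.05705^58 = 24.98.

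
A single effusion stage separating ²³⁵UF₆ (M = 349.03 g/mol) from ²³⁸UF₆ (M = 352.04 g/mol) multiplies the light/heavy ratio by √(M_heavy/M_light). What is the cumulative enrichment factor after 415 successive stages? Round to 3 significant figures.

The single-stage factor is √(M_heavy/M_light), so 415 stages give [√(352.04/349.03)]^415 = (352.04/349.03)^(415/2).
= 1.00862^(415/2) = 5.94.

5.94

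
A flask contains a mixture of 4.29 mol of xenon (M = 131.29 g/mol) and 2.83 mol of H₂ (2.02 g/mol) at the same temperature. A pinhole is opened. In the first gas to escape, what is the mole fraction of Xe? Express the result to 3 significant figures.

0.158

Effusion rate of each component ∝ n_i/√M_i (partial pressure × 1/√M).
Mole fraction of Xe in the effusate = (n_Xe/√M_Xe) / (n_Xe/√M_Xe + n_H₂/√M_H₂)
= (4.29/√131.29) / (4.29/√131.29 + 2.83/√2.02) = 0.3744/(0.3744 + 1.991) = 0.158.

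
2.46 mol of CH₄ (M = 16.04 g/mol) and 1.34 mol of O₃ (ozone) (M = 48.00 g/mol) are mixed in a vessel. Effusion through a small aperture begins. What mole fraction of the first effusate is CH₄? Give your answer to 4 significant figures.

0.7605

The effusion rate of species i is ∝ p_i/√M_i ∝ n_i/√M_i.
So x_CH₄ in the escaping gas = (n_CH₄/√M_CH₄) / Σ(n_i/√M_i)
= (2.46/√16.04) / (2.46/√16.04 + 1.34/√48.00) = 0.6142/(0.6142 + 0.1934) = 0.7605.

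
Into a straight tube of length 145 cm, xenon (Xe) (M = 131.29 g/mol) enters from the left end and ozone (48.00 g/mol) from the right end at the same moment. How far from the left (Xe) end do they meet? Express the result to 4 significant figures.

54.64 cm

Distances travelled in equal time are proportional to diffusion rates, so d_Xe/d_O₃ = √(M_O₃/M_Xe) = √(48.00/131.29) = 0.6047.
With d_Xe + d_O₃ = 145 cm, d_O₃ = 145/(1 + 0.6047) = 90.36 cm.
d_Xe = 145 − 90.36 = 54.64 cm.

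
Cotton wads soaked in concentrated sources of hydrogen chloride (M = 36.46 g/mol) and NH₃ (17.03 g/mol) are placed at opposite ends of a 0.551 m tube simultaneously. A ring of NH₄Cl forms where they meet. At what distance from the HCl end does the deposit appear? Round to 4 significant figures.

Graham's law gives d_HCl/d_NH₃ = rate_HCl/rate_NH₃ = √(M_NH₃/M_HCl) = √(17.03/36.46) = 0.6834.
With d_HCl + d_NH₃ = 0.551 m, d_NH₃ = 0.551/(1 + 0.6834) = 0.3273 m.
d_HCl = 0.551 − 0.3273 = 0.2237 m.

0.2237 m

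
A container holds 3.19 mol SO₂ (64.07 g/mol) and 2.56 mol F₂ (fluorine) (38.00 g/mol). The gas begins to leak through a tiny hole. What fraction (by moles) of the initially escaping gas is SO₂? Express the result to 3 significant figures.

The effusion rate of species i is ∝ p_i/√M_i ∝ n_i/√M_i.
x_SO₂(eff) = (n_SO₂/√M_SO₂) / (n_SO₂/√M_SO₂ + n_F₂/√M_F₂)
= (3.19/√64.07) / (3.19/√64.07 + 2.56/√38.00) = 0.3985/(0.3985 + 0.4153) = 0.490.

0.490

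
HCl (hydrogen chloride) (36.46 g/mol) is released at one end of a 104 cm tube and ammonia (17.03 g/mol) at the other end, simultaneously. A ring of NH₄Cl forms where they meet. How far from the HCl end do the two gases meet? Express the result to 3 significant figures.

The fronts meet when d_HCl + d_NH₃ = L with d_HCl/d_NH₃ = √(M_NH₃/M_HCl) (Graham's law). Here √(M_NH₃/M_HCl) = √(17.03/36.46) = 0.6834.
With d_HCl + d_NH₃ = 104 cm, d_NH₃ = 104/(1 + 0.6834) = 61.78 cm.
d_HCl = 104 − 61.78 = 42.2 cm.

42.2 cm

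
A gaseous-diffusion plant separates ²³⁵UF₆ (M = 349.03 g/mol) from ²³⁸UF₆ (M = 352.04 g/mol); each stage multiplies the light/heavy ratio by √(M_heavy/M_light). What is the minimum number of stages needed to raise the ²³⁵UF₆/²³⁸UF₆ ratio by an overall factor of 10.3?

Single-stage factor α = √(352.04/349.03), so ln α = ½ ln(1.00862) = 0.004293.
Need α^N ≥ 10.3 ⇒ N ≥ ln(10.3) / ln α = 2.332 / 0.004293 = 543.18.
Rounding up, N = 544 stages.

544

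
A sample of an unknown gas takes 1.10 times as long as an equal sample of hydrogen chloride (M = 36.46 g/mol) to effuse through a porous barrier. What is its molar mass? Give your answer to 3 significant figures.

Using Graham's law: t_X/t_HCl = √(M_X/M_HCl).
1.10 = √(M_X/36.46)
M_X = 36.46 × 1.10² = 36.46 × 1.210 = 44.1 g/mol

44.1 g/mol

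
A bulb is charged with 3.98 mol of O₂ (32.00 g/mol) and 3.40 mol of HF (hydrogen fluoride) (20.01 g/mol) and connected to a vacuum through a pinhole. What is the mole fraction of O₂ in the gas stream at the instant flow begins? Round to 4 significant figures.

0.4807

Rate_i ∝ x_i/√M_i (Graham's law weighted by mole fraction), so the effusate composition follows n_i/√M_i.
So x_O₂ in the escaping gas = (n_O₂/√M_O₂) / Σ(n_i/√M_i)
= (3.98/√32.00) / (3.98/√32.00 + 3.40/√20.01) = 0.7036/(0.7036 + 0.7601) = 0.4807.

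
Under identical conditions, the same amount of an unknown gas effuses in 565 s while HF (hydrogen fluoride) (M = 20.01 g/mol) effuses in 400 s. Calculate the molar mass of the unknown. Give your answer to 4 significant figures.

From Graham's law, t_X/t_HF = √(M_X/M_HF).
565/400 = 1.413 = √(M_X/20.01)
M_X = 20.01 × 1.413² = 20.01 × 1.995 = 39.92 g/mol

39.92 g/mol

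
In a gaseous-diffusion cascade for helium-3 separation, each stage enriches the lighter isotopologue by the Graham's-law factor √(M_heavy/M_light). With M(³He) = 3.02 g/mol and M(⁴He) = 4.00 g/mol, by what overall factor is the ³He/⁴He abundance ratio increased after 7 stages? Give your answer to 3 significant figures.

2.67

After 7 stages the ratio has grown by (√(4.00/3.02))^7 = (4.00/3.02)^(7/2).
= 1.32450^(7/2) = 2.67.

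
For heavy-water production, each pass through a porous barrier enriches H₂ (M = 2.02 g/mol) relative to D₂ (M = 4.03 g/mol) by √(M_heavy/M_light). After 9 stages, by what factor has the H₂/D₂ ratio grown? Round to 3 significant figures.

22.4

Each stage multiplies the ratio by α = √(4.03/2.02), so after 9 stages the overall factor is α^9 = (4.03/2.02)^(9/2).
= 1.99505^(9/2) = 22.4.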